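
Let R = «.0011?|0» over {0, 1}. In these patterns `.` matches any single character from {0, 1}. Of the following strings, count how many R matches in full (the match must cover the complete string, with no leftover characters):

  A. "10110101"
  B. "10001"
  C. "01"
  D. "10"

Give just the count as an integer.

A → no match
B → no match
C → no match
D → no match
Total matched: 0

0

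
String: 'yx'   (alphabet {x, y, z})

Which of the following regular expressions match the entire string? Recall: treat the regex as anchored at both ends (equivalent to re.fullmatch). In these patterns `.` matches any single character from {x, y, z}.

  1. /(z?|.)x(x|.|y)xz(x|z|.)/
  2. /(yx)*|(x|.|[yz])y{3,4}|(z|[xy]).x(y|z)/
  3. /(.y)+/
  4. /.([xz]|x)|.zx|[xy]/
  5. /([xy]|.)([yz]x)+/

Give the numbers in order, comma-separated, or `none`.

2, 4

1 → no match
2 → match
3 → no match — must end with 'y'
4 → match
5 → no match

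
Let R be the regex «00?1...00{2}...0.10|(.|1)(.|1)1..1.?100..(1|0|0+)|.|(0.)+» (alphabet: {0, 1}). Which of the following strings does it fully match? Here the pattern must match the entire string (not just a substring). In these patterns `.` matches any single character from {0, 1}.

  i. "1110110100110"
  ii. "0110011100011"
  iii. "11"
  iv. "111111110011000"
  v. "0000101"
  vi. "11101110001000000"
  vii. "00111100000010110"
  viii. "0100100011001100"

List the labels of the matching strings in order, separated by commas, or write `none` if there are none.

i, ii, iv, vi

i → match
ii → match
iii → no match
iv → match
v → no match
vi → match
vii → no match
viii → no match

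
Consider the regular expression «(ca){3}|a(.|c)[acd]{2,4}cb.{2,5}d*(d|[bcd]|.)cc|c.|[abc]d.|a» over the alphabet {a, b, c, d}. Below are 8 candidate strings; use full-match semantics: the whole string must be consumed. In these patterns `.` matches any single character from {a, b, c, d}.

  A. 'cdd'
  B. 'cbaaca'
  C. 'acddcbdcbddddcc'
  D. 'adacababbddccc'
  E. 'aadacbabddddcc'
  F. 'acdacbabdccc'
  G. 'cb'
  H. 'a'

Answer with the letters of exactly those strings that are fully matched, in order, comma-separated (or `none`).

A → match
B → no match
C → match
D → no match
E → match
F → match
G → match
H → match

A, C, E, F, G, H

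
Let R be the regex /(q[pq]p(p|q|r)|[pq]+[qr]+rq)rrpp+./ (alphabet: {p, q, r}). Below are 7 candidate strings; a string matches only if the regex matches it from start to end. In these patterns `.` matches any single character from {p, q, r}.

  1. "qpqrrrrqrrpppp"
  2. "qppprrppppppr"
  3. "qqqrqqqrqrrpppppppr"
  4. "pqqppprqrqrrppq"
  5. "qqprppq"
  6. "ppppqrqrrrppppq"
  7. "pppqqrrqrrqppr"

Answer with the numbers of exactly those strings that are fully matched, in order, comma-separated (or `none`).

1, 2, 3, 4

1 → match
2 → match
3 → match
4 → match
5 → no match
6 → no match
7 → no match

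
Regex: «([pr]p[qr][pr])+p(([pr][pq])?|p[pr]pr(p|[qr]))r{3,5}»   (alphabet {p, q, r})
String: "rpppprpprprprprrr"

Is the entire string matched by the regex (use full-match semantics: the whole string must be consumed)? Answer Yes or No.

No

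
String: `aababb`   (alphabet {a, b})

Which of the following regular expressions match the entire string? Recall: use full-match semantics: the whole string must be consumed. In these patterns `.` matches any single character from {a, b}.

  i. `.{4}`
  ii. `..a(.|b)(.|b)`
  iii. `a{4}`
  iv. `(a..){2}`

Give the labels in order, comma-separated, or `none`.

iv

i → no match
ii → no match
iii → no match — must end with `a`
iv → match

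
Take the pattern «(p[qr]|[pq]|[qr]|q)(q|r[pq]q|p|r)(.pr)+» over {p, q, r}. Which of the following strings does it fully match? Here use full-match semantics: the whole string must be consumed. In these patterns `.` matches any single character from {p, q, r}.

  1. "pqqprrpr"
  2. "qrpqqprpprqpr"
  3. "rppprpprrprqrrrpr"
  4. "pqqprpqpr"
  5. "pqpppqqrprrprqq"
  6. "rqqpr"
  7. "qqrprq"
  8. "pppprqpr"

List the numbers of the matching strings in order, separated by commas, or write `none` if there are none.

1, 2, 6, 8

1 → match
2 → match
3 → no match
4 → no match
5 → no match — must end with "pr"
6 → match
7 → no match — must end with "pr"
8 → match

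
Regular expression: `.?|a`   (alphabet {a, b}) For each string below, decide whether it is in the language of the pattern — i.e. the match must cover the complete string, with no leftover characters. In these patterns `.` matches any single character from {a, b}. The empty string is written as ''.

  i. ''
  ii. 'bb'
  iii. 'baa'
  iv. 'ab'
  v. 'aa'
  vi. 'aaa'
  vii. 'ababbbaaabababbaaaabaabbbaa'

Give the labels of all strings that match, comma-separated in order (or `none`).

i → match
ii → no match
iii → no match
iv → no match
v → no match
vi → no match
vii → no match

i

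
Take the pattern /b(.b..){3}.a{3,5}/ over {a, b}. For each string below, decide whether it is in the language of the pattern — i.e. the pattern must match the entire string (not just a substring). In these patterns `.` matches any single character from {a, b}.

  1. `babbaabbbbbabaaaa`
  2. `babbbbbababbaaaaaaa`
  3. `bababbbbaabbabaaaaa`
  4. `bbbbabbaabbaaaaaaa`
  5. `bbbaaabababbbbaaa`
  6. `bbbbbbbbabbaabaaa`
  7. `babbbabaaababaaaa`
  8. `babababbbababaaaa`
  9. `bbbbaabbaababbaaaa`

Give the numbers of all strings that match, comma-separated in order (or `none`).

1, 2, 3, 4, 5, 6, 7, 8, 9

1 → match
2 → match
3 → match
4 → match
5 → match
6 → match
7 → match
8 → match
9 → match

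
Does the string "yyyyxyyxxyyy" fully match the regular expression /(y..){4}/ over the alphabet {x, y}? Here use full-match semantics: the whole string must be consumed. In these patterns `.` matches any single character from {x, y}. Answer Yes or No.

Yes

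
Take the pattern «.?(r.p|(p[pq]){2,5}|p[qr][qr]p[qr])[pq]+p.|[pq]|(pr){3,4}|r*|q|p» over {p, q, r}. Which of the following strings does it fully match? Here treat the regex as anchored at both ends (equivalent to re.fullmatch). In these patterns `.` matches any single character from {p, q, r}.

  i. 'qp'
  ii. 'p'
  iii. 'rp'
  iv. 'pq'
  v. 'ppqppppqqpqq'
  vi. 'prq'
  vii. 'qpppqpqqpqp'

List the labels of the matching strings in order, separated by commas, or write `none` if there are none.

i → no match
ii → match
iii → no match
iv → no match
v → no match
vi → no match
vii → no match

ii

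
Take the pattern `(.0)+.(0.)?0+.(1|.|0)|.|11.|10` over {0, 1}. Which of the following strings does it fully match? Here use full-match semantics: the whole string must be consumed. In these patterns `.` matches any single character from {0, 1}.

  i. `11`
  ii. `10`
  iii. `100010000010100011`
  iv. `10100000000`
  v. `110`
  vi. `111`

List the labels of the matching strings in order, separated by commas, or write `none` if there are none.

i → no match
ii → match
iii → match
iv → match
v → match
vi → match

ii, iii, iv, v, vi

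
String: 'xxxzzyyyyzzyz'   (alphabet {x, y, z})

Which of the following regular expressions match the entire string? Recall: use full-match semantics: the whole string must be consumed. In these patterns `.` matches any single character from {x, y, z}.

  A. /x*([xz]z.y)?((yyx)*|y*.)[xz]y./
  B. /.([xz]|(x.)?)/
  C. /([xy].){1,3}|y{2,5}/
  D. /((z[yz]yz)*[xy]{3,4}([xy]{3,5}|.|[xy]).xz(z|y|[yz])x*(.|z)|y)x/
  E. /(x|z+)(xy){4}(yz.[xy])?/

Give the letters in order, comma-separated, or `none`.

A → match
B → no match
C → no match
D → no match — must end with 'x'
E → no match

A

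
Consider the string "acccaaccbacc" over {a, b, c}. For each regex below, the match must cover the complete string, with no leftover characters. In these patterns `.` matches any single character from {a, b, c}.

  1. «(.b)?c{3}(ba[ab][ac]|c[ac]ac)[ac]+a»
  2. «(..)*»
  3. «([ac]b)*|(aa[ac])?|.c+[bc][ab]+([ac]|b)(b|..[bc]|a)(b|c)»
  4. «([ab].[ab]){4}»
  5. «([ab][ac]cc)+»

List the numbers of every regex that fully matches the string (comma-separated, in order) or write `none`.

1 → no match — must end with "a"
2 → match
3 → no match
4 → no match
5 → match

2, 5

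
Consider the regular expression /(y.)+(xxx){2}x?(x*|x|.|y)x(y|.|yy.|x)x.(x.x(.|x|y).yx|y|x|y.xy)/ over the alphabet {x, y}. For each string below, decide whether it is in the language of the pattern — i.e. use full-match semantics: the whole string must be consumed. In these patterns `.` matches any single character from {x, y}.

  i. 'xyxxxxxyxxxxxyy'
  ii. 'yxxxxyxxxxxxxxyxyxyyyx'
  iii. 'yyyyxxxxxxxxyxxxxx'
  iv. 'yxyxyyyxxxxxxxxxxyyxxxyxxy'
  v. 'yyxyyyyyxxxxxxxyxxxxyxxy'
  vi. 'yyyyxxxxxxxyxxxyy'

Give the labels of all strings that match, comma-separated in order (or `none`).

i → no match — must start with 'y'
ii → no match
iii → no match
iv → match
v → no match
vi → match

iv, vi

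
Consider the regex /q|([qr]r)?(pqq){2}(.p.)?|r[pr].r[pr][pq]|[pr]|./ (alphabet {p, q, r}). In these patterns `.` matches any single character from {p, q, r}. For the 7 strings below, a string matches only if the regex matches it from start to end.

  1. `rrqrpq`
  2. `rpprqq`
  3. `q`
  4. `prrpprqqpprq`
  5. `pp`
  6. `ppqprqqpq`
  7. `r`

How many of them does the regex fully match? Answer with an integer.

3

1 → match
2 → no match
3 → match
4 → no match
5 → no match
6 → no match
7 → match
Total matched: 3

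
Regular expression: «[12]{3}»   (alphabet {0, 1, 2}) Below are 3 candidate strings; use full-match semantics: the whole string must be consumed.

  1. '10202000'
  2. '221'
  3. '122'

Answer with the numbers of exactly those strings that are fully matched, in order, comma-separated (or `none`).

2, 3

1 → no match
2 → match
3 → match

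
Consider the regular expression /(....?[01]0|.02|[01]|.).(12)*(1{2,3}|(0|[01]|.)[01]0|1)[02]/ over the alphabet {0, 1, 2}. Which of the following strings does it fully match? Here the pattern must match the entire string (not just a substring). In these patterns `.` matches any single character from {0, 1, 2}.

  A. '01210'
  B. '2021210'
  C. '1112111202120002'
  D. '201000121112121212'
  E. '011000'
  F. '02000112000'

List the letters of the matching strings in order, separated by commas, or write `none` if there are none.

E

A → no match
B → no match
C → no match
D → no match
E → match
F → no match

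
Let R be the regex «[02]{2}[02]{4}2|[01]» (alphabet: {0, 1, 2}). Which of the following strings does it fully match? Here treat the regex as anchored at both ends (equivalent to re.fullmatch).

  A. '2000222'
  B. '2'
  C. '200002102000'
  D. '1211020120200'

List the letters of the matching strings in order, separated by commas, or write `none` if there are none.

A → match
B → no match
C → no match
D → no match

A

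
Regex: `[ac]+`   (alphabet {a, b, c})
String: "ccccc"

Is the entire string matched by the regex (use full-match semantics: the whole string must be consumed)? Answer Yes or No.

Yes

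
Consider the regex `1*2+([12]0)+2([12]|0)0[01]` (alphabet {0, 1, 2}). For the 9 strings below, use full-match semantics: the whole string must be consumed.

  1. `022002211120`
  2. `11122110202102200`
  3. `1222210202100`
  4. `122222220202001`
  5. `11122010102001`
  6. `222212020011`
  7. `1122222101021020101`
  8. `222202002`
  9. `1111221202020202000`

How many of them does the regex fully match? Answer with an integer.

1. `022002211120` → no match
2 → no match
3 → match
4 → match
5 → match
6. `222212020011` → no match
7 → no match
8. `222202002` → no match
9 → no match
Total matched: 3

3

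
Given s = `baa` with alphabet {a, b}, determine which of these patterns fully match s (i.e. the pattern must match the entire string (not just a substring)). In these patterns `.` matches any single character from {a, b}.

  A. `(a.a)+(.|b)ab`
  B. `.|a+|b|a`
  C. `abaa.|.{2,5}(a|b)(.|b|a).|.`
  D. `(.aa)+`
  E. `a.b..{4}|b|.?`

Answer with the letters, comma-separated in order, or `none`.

A → no match — must start with `a`
B → no match
C → no match
D → match
E → no match

D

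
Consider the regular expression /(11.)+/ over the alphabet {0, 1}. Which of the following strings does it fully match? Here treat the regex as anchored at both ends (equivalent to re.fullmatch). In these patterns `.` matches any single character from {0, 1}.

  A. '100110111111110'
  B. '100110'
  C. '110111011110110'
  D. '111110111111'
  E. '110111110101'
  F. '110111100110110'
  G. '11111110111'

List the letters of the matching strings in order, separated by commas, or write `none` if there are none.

D

A → no match — must start with '11'
B → no match — must start with '11'
C → no match
D → match
E → no match
F → no match
G → no match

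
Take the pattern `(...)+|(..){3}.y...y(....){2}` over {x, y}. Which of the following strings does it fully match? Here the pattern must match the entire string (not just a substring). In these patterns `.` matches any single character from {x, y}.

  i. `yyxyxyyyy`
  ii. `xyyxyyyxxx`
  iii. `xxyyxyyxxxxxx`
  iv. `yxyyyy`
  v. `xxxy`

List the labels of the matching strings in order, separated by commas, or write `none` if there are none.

i, iv

i → match
ii → no match
iii → no match
iv → match
v → no match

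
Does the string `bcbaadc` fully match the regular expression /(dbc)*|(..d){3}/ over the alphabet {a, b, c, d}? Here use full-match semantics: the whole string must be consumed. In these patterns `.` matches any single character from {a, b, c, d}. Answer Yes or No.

No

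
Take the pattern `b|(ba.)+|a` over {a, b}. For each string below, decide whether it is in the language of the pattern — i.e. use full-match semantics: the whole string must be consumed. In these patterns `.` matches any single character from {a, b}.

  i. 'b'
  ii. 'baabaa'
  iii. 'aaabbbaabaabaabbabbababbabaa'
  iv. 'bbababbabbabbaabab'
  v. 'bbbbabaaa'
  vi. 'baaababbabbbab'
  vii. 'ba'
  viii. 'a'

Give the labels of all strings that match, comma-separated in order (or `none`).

i → match
ii → match
iii → no match
iv → no match
v → no match
vi → no match
vii → no match
viii → match

i, ii, viii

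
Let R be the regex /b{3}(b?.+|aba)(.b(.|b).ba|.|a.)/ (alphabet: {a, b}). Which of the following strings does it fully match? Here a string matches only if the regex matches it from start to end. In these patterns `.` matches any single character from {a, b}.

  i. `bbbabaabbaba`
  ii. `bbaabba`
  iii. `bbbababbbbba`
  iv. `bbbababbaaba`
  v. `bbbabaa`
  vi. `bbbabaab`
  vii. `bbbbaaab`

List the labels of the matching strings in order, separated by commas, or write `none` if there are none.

i → match
ii → no match
iii → match
iv → match
v → match
vi → match
vii → match

i, iii, iv, v, vi, vii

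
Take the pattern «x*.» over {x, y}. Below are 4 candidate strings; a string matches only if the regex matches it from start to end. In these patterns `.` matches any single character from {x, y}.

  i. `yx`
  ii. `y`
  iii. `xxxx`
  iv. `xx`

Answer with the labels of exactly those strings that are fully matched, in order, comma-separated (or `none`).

ii, iii, iv

i → no match
ii → match
iii → match
iv → match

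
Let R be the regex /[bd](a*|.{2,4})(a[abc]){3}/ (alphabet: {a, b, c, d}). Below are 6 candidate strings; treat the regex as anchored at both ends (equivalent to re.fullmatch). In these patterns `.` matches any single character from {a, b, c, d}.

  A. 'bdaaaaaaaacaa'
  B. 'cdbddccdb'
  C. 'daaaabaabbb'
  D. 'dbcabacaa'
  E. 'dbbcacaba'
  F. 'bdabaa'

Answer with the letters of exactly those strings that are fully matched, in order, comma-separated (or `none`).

D

A → no match
B → no match
C → no match
D → match
E → no match
F → no match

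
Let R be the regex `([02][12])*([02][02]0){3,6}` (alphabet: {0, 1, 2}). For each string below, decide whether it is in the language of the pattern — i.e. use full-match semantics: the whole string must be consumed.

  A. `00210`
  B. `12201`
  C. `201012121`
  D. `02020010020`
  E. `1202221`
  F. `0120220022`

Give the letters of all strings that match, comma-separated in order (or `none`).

none

A. `00210` → no match
B. `12201` → no match — must end with `0`
C. `201012121` → no match — must end with `0`
D. `02020010020` → no match
E. `1202221` → no match — must end with `0`
F. `0120220022` → no match — must end with `0`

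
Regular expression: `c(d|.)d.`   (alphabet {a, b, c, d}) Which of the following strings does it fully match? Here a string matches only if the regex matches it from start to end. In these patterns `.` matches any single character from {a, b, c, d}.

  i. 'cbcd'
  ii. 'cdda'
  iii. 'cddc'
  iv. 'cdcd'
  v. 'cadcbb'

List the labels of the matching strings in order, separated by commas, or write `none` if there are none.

i. 'cbcd' → no match
ii. 'cdda' → match
iii. 'cddc' → match
iv. 'cdcd' → no match
v. 'cadcbb' → no match

ii, iii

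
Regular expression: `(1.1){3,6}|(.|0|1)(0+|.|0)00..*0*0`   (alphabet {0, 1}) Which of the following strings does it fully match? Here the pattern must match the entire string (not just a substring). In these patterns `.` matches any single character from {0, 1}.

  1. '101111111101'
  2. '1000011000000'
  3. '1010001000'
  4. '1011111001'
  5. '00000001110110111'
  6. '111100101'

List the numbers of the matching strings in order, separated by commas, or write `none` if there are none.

1, 2

1 → match
2 → match
3 → no match
4 → no match
5 → no match
6 → no match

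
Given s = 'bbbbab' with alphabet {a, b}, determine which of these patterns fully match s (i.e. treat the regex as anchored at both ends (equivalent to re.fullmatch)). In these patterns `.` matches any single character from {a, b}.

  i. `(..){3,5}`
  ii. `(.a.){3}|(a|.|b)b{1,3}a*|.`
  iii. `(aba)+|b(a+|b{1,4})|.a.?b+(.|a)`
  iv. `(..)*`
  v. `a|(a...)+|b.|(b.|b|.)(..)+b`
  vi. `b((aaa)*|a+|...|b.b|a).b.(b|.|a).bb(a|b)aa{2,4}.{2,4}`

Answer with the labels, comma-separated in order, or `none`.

i → match
ii → no match
iii → no match
iv → match
v → match
vi → no match

i, iv, v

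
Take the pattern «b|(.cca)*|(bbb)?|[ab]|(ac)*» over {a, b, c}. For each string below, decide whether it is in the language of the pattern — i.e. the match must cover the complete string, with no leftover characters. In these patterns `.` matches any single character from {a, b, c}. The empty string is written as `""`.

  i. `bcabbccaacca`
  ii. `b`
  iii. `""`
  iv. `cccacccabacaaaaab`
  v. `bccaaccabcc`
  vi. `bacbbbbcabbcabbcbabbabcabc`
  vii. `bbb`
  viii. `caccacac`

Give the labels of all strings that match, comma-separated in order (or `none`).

ii, iii, vii

i → no match
ii → match
iii → match
iv → no match
v → no match
vi → no match
vii → match
viii → no match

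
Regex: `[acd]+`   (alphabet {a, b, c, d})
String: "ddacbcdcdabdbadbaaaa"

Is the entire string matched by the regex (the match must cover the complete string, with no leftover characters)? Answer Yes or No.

No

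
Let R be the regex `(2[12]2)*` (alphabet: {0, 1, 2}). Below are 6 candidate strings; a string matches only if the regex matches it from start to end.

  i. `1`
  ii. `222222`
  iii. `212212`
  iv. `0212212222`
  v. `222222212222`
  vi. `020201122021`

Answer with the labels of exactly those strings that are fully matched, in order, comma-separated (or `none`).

i → no match
ii → match
iii → match
iv → no match
v → match
vi → no match

ii, iii, v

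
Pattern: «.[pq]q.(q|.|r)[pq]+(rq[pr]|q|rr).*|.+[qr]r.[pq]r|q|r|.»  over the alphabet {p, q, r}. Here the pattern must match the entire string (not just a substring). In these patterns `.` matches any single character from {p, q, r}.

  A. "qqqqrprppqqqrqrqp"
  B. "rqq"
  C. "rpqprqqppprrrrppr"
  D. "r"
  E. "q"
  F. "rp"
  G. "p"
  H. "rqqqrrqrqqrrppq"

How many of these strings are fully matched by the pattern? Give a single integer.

4

A → no match
B → no match
C → match
D → match
E → match
F → no match
G → match
H → no match
Total matched: 4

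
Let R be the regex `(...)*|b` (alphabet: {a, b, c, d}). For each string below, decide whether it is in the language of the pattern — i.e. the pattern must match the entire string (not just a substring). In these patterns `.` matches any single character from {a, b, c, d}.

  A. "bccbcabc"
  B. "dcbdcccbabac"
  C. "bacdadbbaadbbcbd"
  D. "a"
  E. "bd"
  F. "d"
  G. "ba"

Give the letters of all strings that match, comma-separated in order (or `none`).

A → no match
B → match
C → no match
D → no match
E → no match
F → no match
G → no match

B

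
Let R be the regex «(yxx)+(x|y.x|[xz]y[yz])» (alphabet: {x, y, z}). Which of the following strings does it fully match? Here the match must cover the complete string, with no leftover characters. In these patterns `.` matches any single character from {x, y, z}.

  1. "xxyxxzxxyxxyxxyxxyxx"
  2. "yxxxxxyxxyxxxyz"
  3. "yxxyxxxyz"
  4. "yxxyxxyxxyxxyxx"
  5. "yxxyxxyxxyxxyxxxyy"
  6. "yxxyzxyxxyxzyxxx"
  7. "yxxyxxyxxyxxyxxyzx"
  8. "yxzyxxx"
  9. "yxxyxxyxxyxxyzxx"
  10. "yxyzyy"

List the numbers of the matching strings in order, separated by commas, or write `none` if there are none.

1 → no match — must start with "yxx"
2 → no match
3 → match
4 → match
5 → match
6 → no match
7 → match
8 → no match — must start with "yxx"
9 → no match
10 → no match — must start with "yxx"

3, 4, 5, 7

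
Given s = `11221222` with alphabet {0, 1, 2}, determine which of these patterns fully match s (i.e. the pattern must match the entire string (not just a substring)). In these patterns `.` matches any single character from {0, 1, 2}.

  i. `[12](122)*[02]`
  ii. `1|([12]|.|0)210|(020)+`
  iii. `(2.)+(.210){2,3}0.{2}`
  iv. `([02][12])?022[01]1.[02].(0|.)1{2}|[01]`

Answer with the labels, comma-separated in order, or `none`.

i

i → match
ii → no match
iii → no match — must start with `2`
iv → no match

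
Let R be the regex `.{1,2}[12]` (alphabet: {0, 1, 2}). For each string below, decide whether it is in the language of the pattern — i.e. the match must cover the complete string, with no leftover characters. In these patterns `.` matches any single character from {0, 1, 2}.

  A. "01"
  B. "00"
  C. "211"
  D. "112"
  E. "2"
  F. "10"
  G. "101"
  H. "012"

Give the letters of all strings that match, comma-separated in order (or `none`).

A, C, D, G, H

A. "01" → match
B. "00" → no match
C. "211" → match
D. "112" → match
E. "2" → no match
F. "10" → no match
G. "101" → match
H. "012" → match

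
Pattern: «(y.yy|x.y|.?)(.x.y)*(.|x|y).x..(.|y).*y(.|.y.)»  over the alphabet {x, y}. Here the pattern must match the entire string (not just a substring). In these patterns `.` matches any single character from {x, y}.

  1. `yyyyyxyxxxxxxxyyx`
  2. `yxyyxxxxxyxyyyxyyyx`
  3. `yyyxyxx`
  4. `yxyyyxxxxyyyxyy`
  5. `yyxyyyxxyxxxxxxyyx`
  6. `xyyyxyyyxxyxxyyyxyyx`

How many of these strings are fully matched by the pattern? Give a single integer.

1 → no match
2 → match
3. `yyyxyxx` → no match
4 → match
5 → match
6 → match
Total matched: 4

4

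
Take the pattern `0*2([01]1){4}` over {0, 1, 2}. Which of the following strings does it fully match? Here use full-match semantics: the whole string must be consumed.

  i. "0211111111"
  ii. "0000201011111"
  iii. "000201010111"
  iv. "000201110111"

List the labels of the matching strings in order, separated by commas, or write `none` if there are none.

i, ii, iii, iv

i. "0211111111" → match
ii → match
iii. "000201010111" → match
iv. "000201110111" → match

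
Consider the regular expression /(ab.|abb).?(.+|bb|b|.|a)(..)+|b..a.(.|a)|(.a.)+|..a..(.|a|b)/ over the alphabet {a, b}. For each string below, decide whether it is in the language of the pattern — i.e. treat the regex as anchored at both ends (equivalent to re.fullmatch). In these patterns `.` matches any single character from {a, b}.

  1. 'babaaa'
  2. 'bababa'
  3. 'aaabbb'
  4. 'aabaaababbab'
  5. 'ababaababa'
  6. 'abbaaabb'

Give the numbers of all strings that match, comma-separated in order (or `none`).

1, 2, 3, 4, 5, 6

1 → match
2 → match
3 → match
4 → match
5 → match
6 → match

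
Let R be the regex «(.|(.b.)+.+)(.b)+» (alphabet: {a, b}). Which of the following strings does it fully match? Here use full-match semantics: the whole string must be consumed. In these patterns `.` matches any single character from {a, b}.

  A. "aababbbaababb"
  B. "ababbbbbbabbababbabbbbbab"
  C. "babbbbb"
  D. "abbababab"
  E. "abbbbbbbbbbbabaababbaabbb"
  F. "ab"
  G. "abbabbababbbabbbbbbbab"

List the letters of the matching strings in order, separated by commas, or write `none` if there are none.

B, C, D, E, G

A → no match
B → match
C → match
D → match
E → match
F → no match
G → match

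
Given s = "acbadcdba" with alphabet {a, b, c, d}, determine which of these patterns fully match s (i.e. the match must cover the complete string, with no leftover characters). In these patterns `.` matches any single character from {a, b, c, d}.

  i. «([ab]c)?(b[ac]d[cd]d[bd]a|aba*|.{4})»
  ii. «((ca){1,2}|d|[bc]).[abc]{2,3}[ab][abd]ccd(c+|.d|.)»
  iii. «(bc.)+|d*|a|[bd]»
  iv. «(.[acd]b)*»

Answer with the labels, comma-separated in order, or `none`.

i

i → match
ii → no match
iii → no match
iv → no match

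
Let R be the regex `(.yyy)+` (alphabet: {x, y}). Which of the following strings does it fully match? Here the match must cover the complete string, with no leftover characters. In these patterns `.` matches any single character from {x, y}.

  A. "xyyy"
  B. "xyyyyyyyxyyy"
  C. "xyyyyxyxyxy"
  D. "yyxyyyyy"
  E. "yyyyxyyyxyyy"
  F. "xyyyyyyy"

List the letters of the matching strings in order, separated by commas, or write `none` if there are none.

A, B, E, F

A → match
B → match
C → no match — must end with "yyy"
D → no match
E → match
F → match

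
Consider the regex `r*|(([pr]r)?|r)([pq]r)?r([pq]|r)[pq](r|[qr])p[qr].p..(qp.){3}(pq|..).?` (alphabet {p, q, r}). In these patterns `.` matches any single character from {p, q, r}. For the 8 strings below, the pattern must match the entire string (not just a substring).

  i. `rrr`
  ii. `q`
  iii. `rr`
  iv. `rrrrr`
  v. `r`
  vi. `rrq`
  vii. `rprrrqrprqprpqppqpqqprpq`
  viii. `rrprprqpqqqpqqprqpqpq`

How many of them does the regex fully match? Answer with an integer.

i → match
ii → no match
iii → match
iv → match
v → match
vi → no match
vii → match
viii → match
Total matched: 6

6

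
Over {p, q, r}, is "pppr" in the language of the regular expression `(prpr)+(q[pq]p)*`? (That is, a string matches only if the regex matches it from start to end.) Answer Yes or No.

No

Every match must start with "prpr", but "pppr" does not.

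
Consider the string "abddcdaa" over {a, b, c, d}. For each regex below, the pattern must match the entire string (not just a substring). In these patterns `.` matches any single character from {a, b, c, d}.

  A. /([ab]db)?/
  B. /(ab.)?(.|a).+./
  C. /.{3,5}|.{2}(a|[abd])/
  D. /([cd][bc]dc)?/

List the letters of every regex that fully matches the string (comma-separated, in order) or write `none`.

B

A → no match
B → match
C → no match
D → no match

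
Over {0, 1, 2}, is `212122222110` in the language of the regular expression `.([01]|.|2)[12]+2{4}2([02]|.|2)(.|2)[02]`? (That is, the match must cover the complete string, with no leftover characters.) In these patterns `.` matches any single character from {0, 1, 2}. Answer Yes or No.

Yes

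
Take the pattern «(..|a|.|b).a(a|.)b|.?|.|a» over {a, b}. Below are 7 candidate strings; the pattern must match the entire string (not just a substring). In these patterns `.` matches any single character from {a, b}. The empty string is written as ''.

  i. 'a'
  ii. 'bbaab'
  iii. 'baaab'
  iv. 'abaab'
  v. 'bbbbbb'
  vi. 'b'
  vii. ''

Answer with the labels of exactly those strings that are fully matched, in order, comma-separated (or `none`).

i, ii, iii, iv, vi, vii

i → match
ii → match
iii → match
iv → match
v → no match
vi → match
vii → match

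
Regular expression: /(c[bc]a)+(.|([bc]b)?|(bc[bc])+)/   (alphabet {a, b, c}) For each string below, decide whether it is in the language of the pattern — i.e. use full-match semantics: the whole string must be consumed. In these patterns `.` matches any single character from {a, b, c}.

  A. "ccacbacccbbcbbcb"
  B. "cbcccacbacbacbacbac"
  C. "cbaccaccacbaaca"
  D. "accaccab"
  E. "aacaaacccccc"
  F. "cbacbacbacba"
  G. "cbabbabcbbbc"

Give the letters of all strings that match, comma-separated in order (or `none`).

F

A → no match
B → no match
C → no match
D → no match — must start with "c"
E → no match — must start with "c"
F → match
G → no match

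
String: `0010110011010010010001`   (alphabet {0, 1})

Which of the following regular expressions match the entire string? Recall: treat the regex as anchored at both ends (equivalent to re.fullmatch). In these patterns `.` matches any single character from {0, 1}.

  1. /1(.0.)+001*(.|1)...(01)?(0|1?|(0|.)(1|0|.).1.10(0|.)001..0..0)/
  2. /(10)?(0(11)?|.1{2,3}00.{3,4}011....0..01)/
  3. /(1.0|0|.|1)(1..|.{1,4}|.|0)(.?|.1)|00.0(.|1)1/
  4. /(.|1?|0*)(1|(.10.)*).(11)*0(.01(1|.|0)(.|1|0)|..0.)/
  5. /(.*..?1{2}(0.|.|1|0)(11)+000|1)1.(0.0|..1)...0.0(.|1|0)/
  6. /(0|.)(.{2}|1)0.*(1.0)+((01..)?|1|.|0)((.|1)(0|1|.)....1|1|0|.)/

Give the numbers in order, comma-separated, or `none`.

1 → no match — must start with `1`
2 → no match
3 → no match
4 → no match
5 → no match
6 → match

6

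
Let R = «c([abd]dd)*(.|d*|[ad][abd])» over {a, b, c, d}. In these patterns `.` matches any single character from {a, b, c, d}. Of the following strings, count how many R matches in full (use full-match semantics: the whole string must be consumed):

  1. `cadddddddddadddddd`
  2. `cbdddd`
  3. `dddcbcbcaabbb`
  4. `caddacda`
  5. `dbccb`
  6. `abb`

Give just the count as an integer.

1

1 → no match
2 → match
3 → no match — must start with `c`
4 → no match
5 → no match — must start with `c`
6 → no match — must start with `c`
Total matched: 1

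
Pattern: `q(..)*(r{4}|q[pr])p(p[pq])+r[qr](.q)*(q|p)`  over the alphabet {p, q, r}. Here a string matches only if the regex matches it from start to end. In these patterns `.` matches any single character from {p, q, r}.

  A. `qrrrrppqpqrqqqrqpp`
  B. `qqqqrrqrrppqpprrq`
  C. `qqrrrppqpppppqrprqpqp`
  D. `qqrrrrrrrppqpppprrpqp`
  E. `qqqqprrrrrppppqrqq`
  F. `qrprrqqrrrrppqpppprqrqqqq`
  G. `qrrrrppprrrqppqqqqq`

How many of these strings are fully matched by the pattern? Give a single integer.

2

A → no match
B → no match
C → no match
D → match
E → no match
F → match
G → no match
Total matched: 2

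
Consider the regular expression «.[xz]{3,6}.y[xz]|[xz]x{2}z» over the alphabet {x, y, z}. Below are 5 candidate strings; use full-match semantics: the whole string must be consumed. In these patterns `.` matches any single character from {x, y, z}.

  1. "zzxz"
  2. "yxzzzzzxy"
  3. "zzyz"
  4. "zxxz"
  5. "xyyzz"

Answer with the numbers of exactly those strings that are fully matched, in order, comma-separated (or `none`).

1 → no match
2 → no match
3 → no match
4 → match
5 → no match

4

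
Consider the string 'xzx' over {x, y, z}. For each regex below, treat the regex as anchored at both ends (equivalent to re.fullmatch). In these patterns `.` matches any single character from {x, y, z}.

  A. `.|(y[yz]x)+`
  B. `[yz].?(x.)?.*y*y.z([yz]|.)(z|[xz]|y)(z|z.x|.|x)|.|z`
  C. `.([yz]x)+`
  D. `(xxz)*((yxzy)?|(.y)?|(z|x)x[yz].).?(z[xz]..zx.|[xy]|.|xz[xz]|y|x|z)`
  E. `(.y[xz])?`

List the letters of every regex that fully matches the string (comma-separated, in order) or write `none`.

A → no match
B → no match
C → match
D → match
E → no match

C, D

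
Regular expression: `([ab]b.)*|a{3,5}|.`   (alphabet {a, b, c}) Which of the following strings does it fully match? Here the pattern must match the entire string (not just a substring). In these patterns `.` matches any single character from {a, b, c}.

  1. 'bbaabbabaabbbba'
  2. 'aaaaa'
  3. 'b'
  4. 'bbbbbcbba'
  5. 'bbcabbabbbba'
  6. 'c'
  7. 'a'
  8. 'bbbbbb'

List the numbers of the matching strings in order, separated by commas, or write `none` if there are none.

1, 2, 3, 4, 5, 6, 7, 8

1 → match
2. 'aaaaa' → match
3. 'b' → match
4. 'bbbbbcbba' → match
5. 'bbcabbabbbba' → match
6. 'c' → match
7. 'a' → match
8. 'bbbbbb' → match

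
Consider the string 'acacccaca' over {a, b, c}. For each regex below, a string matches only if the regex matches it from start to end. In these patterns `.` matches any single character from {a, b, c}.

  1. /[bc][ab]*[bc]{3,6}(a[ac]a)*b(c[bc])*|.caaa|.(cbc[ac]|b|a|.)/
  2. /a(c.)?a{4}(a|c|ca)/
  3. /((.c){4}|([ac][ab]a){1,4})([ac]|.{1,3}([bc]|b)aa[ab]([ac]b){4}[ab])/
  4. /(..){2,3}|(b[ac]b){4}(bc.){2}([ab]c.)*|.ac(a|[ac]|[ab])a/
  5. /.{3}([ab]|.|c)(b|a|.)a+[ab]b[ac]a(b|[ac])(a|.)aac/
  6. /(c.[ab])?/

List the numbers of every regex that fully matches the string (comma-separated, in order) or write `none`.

1 → no match
2 → no match
3 → match
4 → no match
5 → no match — must end with 'aac'
6 → no match

3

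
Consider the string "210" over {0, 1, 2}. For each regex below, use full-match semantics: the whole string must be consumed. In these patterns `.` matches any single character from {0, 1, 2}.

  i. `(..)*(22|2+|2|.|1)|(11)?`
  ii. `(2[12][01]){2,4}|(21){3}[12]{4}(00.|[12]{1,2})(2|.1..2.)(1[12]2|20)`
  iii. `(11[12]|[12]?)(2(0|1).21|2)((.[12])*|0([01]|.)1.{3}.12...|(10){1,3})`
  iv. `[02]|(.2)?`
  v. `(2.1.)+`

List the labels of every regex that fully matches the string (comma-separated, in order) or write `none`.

i, iii

i → match
ii → no match
iii → match
iv → no match
v → no match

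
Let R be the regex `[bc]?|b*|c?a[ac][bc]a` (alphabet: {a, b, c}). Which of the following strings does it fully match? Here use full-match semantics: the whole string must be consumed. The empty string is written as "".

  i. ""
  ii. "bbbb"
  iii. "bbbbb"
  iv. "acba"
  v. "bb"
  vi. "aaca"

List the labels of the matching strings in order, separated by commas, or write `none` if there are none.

i, ii, iii, iv, v, vi

i → match
ii → match
iii → match
iv → match
v → match
vi → match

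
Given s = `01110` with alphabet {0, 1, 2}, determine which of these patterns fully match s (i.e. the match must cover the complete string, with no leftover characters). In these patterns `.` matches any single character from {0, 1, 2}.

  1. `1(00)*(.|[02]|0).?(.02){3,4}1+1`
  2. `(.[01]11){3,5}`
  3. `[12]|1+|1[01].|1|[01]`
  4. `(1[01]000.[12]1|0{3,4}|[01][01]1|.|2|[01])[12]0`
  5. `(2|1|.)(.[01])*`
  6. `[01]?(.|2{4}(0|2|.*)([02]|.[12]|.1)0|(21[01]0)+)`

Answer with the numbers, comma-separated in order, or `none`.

1 → no match — must start with `1`
2 → no match — must end with `11`
3 → no match
4 → match
5 → match
6 → no match

4, 5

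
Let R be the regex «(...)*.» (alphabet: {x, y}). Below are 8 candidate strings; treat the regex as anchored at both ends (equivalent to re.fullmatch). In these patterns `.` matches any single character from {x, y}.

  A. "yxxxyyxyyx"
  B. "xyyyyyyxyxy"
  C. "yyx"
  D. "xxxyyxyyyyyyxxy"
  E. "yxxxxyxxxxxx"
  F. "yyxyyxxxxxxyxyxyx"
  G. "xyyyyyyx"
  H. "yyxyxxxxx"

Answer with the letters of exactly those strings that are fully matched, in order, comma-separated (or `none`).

A

A → match
B → no match
C → no match
D → no match
E → no match
F → no match
G → no match
H → no match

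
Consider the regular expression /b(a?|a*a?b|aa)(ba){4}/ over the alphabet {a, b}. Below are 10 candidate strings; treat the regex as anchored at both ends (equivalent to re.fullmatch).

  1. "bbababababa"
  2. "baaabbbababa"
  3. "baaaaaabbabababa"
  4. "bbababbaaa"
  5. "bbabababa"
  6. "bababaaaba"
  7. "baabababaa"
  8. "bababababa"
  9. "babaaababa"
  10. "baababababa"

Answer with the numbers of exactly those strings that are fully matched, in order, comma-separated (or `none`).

3, 5, 8, 10

1. "bbababababa" → no match
2. "baaabbbababa" → no match
3 → match
4. "bbababbaaa" → no match — must end with "ba"
5. "bbabababa" → match
6. "bababaaaba" → no match
7. "baabababaa" → no match — must end with "ba"
8. "bababababa" → match
9. "babaaababa" → no match
10. "baababababa" → match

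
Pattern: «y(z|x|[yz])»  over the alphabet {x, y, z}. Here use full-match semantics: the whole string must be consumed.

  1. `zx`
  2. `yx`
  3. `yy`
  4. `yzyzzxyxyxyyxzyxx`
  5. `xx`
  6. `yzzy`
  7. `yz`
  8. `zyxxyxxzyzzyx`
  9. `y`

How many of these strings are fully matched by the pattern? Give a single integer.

1 → no match — must start with `y`
2 → match
3 → match
4 → no match
5 → no match — must start with `y`
6 → no match
7 → match
8 → no match — must start with `y`
9 → no match
Total matched: 3

3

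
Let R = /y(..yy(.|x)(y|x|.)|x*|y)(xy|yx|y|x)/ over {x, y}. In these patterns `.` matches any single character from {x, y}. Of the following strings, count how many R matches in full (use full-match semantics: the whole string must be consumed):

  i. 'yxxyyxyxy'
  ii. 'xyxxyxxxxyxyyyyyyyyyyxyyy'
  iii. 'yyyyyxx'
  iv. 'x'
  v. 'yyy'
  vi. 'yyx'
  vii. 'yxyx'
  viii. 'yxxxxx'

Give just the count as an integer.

5

i → match
ii → no match — must start with 'y'
iii → no match
iv → no match — must start with 'y'
v → match
vi → match
vii → match
viii → match
Total matched: 5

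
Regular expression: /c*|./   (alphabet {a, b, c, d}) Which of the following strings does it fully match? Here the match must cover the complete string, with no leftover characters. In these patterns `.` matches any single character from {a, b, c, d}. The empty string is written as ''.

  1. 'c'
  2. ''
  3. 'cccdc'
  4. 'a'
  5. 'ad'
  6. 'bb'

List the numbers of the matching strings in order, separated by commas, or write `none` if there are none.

1, 2, 4

1. 'c' → match
2. '' → match
3. 'cccdc' → no match
4. 'a' → match
5. 'ad' → no match
6. 'bb' → no match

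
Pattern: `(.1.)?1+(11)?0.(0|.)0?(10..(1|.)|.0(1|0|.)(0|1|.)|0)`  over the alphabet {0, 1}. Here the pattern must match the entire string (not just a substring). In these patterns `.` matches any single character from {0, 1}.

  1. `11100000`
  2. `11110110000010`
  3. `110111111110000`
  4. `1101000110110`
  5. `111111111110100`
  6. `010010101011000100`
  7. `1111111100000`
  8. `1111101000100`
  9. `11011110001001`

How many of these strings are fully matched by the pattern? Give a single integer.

1. `11100000` → match
2 → no match
3 → match
4 → no match
5 → match
6 → no match
7 → match
8 → no match
9 → match
Total matched: 5

5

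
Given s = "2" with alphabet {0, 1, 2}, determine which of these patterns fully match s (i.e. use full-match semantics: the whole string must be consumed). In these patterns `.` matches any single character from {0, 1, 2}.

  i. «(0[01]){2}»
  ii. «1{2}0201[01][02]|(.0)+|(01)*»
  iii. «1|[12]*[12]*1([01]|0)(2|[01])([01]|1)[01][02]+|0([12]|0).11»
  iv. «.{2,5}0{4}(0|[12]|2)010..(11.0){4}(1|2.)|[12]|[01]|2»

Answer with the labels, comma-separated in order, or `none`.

iv

i → no match — must start with "0"
ii → no match
iii → no match
iv → match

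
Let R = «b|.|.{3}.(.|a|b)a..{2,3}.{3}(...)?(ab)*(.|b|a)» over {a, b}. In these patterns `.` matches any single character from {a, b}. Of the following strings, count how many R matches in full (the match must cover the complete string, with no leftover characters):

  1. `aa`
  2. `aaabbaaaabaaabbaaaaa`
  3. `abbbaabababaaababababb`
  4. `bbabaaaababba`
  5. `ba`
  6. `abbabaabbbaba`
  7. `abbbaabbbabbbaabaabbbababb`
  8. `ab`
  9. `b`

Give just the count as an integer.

1 → no match
2 → no match
3 → match
4 → match
5 → no match
6 → match
7 → no match
8 → no match
9 → match
Total matched: 4

4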